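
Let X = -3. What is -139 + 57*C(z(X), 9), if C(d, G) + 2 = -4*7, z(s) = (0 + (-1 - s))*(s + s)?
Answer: -1849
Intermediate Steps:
z(s) = 2*s*(-1 - s) (z(s) = (-1 - s)*(2*s) = 2*s*(-1 - s))
C(d, G) = -30 (C(d, G) = -2 - 4*7 = -2 - 28 = -30)
-139 + 57*C(z(X), 9) = -139 + 57*(-30) = -139 - 1710 = -1849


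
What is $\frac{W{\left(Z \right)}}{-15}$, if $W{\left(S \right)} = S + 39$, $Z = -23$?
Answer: $- \frac{16}{15} \approx -1.0667$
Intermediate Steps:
$W{\left(S \right)} = 39 + S$
$\frac{W{\left(Z \right)}}{-15} = \frac{39 - 23}{-15} = 16 \left(- \frac{1}{15}\right) = - \frac{16}{15}$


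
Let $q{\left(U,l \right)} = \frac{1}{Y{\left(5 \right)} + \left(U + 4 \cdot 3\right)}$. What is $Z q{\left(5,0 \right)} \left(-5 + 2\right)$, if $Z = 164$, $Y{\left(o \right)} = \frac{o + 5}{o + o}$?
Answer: $- \frac{82}{3} \approx -27.333$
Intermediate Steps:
$Y{\left(o \right)} = \frac{5 + o}{2 o}$
$q{\left(U,l \right)} = \frac{1}{13 + U}$ ($q{\left(U,l \right)} = \frac{1}{\frac{5 + 5}{2 \cdot 5} + \left(U + 4 \cdot 3\right)} = \frac{1}{\frac{1}{2} \cdot \frac{1}{5} \cdot 10 + \left(U + 12\right)} = \frac{1}{1 + \left(12 + U\right)} = \frac{1}{13 + U}$)
$Z q{\left(5,0 \right)} \left(-5 + 2\right) = 164 \frac{-5 + 2}{13 + 5} = 164 \cdot \frac{1}{18} \left(-3\right) = 164 \left(- \frac{1}{6}\right) = - \frac{82}{3}$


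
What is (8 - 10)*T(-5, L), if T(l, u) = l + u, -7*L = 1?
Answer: 72/7 ≈ 10.286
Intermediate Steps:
L = -1/7 (L = -1/7*1 = -1/7 ≈ -0.14286)
(8 - 10)*T(-5, L) = (8 - 10)*(-5 - 1/7) = -2*(-36/7) = 72/7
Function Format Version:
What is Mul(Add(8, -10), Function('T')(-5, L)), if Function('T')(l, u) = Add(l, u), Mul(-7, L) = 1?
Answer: Rational(72, 7) ≈ 10.286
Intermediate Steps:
L = Rational(-1, 7) (L = Mul(Rational(-1, 7), 1) = Rational(-1, 7) ≈ -0.14286)
Mul(Add(8, -10), Function('T')(-5, L)) = Mul(Add(8, -10), Add(-5, Rational(-1, 7))) = Mul(-2, Rational(-36, 7)) = Rational(72, 7)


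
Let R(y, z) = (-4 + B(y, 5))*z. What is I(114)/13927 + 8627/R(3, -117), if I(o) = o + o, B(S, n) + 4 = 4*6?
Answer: -6301127/1372176 ≈ -4.5921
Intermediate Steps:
B(S, n) = 20 (B(S, n) = -4 + 4*6 = -4 + 24 = 20)
R(y, z) = 16*z (R(y, z) = (-4 + 20)*z = 16*z)
I(o) = 2*o
I(114)/13927 + 8627/R(3, -117) = (2*114)/13927 + 8627/((16*(-117))) = 228*(1/13927) + 8627/(-1872) = 12/733 + 8627*(-1/1872) = 12/733 - 8627/1872 = -6301127/1372176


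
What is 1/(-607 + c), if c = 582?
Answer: -1/25 ≈ -0.040000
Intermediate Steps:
1/(-607 + c) = 1/(-607 + 582) = 1/(-25) = -1/25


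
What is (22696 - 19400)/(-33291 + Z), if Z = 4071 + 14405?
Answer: -3296/14815 ≈ -0.22248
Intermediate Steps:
Z = 18476
(22696 - 19400)/(-33291 + Z) = (22696 - 19400)/(-33291 + 18476) = 3296/(-14815) = 3296*(-1/14815) = -3296/14815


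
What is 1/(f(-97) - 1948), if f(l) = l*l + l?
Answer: 1/7364 ≈ 0.00013580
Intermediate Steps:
f(l) = l + l² (f(l) = l² + l = l + l²)
1/(f(-97) - 1948) = 1/(-97*(1 - 97) - 1948) = 1/(-97*(-96) - 1948) = 1/(9312 - 1948) = 1/7364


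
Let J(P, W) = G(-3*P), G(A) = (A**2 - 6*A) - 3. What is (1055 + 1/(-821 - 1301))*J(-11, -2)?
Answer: 993986796/1061 ≈ 9.3684e+5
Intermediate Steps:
G(A) = -3 + A**2 - 6*A
J(P, W) = -3 + 9*P**2 + 18*P (J(P, W) = -3 + (-3*P)**2 - (-18)*P = -3 + 9*P**2 + 18*P)
(1055 + 1/(-821 - 1301))*J(-11, -2) = (1055 + 1/(-821 - 1301))*(-3 + 9*(-11)**2 + 18*(-11)) = (1055 + 1/(-2122))*(-3 + 9*121 - 198) = (1055 - 1/2122)*(-3 + 1089 - 198) = (2238709/2122)*888 = 993986796/1061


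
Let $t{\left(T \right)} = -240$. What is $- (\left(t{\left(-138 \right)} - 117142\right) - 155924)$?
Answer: $273306$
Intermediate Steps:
$- (\left(t{\left(-138 \right)} - 117142\right) - 155924) = - (\left(-240 - 117142\right) - 155924) = - (-117382 - 155924) = \left(-1\right) \left(-273306\right) = 273306$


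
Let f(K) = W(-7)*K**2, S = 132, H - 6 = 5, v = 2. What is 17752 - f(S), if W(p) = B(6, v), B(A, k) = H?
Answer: -173912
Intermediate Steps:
H = 11 (H = 6 + 5 = 11)
B(A, k) = 11
W(p) = 11
f(K) = 11*K**2
17752 - f(S) = 17752 - 11*132**2 = 17752 - 11*17424 = 17752 - 1*191664 = 17752 - 191664 = -173912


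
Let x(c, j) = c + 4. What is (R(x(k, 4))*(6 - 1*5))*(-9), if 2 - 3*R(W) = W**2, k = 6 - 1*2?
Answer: 186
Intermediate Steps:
k = 4 (k = 6 - 2 = 4)
x(c, j) = 4 + c
R(W) = 2/3 - W**2/3
(R(x(k, 4))*(6 - 1*5))*(-9) = ((2/3 - (4 + 4)**2/3)*(6 - 1*5))*(-9) = ((2/3 - 1/3*8**2)*(6 - 5))*(-9) = ((2/3 - 1/3*64)*1)*(-9) = ((2/3 - 64/3)*1)*(-9) = -62/3*1*(-9) = -62/3*(-9) = 186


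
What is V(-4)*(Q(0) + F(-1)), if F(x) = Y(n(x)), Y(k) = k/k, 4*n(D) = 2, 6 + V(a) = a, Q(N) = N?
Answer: -10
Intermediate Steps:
V(a) = -6 + a
n(D) = ½ (n(D) = (¼)*2 = ½)
Y(k) = 1
F(x) = 1
V(-4)*(Q(0) + F(-1)) = (-6 - 4)*(0 + 1) = -10*1 = -10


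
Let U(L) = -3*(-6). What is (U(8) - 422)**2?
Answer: 163216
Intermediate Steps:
U(L) = 18
(U(8) - 422)**2 = (18 - 422)**2 = (-404)**2 = 163216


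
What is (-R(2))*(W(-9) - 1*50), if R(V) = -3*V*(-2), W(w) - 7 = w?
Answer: 624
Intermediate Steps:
W(w) = 7 + w
R(V) = 6*V
(-R(2))*(W(-9) - 1*50) = (-6*2)*((7 - 9) - 1*50) = (-1*12)*(-2 - 50) = -12*(-52) = 624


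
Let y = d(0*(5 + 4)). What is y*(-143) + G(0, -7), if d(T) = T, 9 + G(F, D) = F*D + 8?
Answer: -1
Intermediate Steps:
G(F, D) = -1 + D*F (G(F, D) = -9 + (F*D + 8) = -9 + (D*F + 8) = -9 + (8 + D*F) = -1 + D*F)
y = 0 (y = 0*(5 + 4) = 0*9 = 0)
y*(-143) + G(0, -7) = 0*(-143) + (-1 - 7*0) = 0 + (-1 + 0) = 0 - 1 = -1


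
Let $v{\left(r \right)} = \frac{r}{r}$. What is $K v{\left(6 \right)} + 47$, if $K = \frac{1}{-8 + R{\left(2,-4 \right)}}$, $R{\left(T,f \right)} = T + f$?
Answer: $\frac{469}{10} \approx 46.9$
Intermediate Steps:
$v{\left(r \right)} = 1$
$K = - \frac{1}{10}$ ($K = \frac{1}{-8 + \left(2 - 4\right)} = \frac{1}{-8 - 2} = \frac{1}{-10} = - \frac{1}{10} \approx -0.1$)
$K v{\left(6 \right)} + 47 = \left(- \frac{1}{10}\right) 1 + 47 = - \frac{1}{10} + 47 = \frac{469}{10}$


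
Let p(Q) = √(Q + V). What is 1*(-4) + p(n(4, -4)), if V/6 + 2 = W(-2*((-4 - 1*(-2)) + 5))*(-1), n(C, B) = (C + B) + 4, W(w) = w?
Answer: -4 + 2*√7 ≈ 1.2915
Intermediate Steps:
n(C, B) = 4 + B + C (n(C, B) = (B + C) + 4 = 4 + B + C)
V = 24 (V = -12 + 6*(-2*((-4 - 1*(-2)) + 5)*(-1)) = -12 + 6*(-2*((-4 + 2) + 5)*(-1)) = -12 + 6*(-2*(-2 + 5)*(-1)) = -12 + 6*(-2*3*(-1)) = -12 + 6*(-6*(-1)) = -12 + 6*6 = -12 + 36 = 24)
p(Q) = √(24 + Q) (p(Q) = √(Q + 24) = √(24 + Q))
1*(-4) + p(n(4, -4)) = 1*(-4) + √(24 + (4 - 4 + 4)) = -4 + √(24 + 4) = -4 + √28 = -4 + 2*√7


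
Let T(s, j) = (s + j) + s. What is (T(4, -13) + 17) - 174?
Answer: -162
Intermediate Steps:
T(s, j) = j + 2*s (T(s, j) = (j + s) + s = j + 2*s)
(T(4, -13) + 17) - 174 = ((-13 + 2*4) + 17) - 174 = ((-13 + 8) + 17) - 174 = (-5 + 17) - 174 = 12 - 174 = -162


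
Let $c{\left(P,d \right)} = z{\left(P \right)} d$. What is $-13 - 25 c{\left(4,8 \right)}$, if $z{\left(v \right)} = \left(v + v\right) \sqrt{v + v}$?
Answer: $-13 - 3200 \sqrt{2} \approx -4538.5$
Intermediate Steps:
$z{\left(v \right)} = 2 \sqrt{2} v^{\frac{3}{2}}$ ($z{\left(v \right)} = 2 v \sqrt{2 v} = 2 v \sqrt{2} \sqrt{v} = 2 \sqrt{2} v^{\frac{3}{2}}$)
$c{\left(P,d \right)} = 2 d \sqrt{2} P^{\frac{3}{2}}$ ($c{\left(P,d \right)} = 2 \sqrt{2} P^{\frac{3}{2}} d = 2 d \sqrt{2} P^{\frac{3}{2}}$)
$-13 - 25 c{\left(4,8 \right)} = -13 - 25 \cdot 2 \cdot 8 \sqrt{2} \cdot 4^{\frac{3}{2}} = -13 - 25 \cdot 2 \cdot 8 \sqrt{2} \cdot 8 = -13 - 25 \cdot 128 \sqrt{2} = -13 - 3200 \sqrt{2}$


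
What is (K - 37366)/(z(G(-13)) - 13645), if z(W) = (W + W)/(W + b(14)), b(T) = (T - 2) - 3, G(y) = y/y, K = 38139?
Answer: -3865/68224 ≈ -0.056652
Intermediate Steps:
G(y) = 1
b(T) = -5 + T (b(T) = (-2 + T) - 3 = -5 + T)
z(W) = 2*W/(9 + W) (z(W) = (W + W)/(W + (-5 + 14)) = (2*W)/(W + 9) = (2*W)/(9 + W) = 2*W/(9 + W))
(K - 37366)/(z(G(-13)) - 13645) = (38139 - 37366)/(2*1/(9 + 1) - 13645) = 773/(2*1/10 - 13645) = 773/(2*1*(⅒) - 13645) = 773/(⅕ - 13645) = 773/(-68224/5) = 773*(-5/68224) = -3865/68224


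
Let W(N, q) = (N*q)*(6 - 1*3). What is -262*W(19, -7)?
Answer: 104538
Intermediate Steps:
W(N, q) = 3*N*q (W(N, q) = (N*q)*(6 - 3) = (N*q)*3 = 3*N*q)
-262*W(19, -7) = -786*19*(-7) = -262*(-399) = 104538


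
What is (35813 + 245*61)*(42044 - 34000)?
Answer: 408297352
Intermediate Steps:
(35813 + 245*61)*(42044 - 34000) = (35813 + 14945)*8044 = 50758*8044 = 408297352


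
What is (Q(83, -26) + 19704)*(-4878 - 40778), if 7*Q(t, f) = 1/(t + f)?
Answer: -358942769432/399 ≈ -8.9961e+8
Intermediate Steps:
Q(t, f) = 1/(7*(f + t)) (Q(t, f) = 1/(7*(t + f)) = 1/(7*(f + t)))
(Q(83, -26) + 19704)*(-4878 - 40778) = (1/(7*(-26 + 83)) + 19704)*(-4878 - 40778) = ((⅐)/57 + 19704)*(-45656) = ((⅐)*(1/57) + 19704)*(-45656) = (1/399 + 19704)*(-45656) = (7861897/399)*(-45656) = -358942769432/399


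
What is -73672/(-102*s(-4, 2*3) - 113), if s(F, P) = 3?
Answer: 73672/419 ≈ 175.83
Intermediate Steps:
-73672/(-102*s(-4, 2*3) - 113) = -73672/(-102*3 - 113) = -73672/(-306 - 113) = -73672/(-419) = -73672*(-1/419) = 73672/419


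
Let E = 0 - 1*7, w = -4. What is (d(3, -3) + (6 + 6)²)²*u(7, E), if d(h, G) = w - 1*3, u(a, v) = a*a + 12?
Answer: 1144909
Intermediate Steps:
E = -7 (E = 0 - 7 = -7)
u(a, v) = 12 + a² (u(a, v) = a² + 12 = 12 + a²)
d(h, G) = -7 (d(h, G) = -4 - 1*3 = -4 - 3 = -7)
(d(3, -3) + (6 + 6)²)²*u(7, E) = (-7 + (6 + 6)²)²*(12 + 7²) = (-7 + 12²)²*(12 + 49) = (-7 + 144)²*61 = 137²*61 = 18769*61 = 1144909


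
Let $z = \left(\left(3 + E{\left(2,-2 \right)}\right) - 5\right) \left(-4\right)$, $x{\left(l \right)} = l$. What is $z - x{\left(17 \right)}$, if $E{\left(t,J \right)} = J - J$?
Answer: $-9$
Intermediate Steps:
$E{\left(t,J \right)} = 0$
$z = 8$ ($z = \left(\left(3 + 0\right) - 5\right) \left(-4\right) = \left(3 - 5\right) \left(-4\right) = \left(-2\right) \left(-4\right) = 8$)
$z - x{\left(17 \right)} = 8 - 17 = -9$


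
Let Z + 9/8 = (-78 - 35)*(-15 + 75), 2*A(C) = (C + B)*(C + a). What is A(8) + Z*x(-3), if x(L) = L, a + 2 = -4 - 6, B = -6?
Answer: 162715/8 ≈ 20339.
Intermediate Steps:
a = -12 (a = -2 + (-4 - 6) = -2 - 10 = -12)
A(C) = (-12 + C)*(-6 + C)/2 (A(C) = ((C - 6)*(C - 12))/2 = ((-6 + C)*(-12 + C))/2 = ((-12 + C)*(-6 + C))/2 = (-12 + C)*(-6 + C)/2)
Z = -54249/8 (Z = -9/8 + (-78 - 35)*(-15 + 75) = -9/8 - 113*60 = -9/8 - 6780 = -54249/8 ≈ -6781.1)
A(8) + Z*x(-3) = (36 + (½)*8² - 9*8) - 54249/8*(-3) = (36 + (½)*64 - 72) + 162747/8 = (36 + 32 - 72) + 162747/8 = -4 + 162747/8 = 162715/8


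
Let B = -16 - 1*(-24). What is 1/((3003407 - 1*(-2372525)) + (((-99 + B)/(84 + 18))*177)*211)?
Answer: 34/181648829 ≈ 1.8717e-7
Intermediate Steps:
B = 8 (B = -16 + 24 = 8)
1/((3003407 - 1*(-2372525)) + (((-99 + B)/(84 + 18))*177)*211) = 1/((3003407 - 1*(-2372525)) + (((-99 + 8)/(84 + 18))*177)*211) = 1/((3003407 + 2372525) + (-91/102*177)*211) = 1/(5375932 + (-91*1/102*177)*211) = 1/(5375932 - 91/102*177*211) = 1/(5375932 - 5369/34*211) = 1/(5375932 - 1132859/34) = 1/(181648829/34) = 34/181648829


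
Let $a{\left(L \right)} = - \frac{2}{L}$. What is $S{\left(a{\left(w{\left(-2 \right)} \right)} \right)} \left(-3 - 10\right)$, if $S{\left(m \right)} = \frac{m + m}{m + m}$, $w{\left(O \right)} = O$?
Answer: $-13$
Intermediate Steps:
$S{\left(m \right)} = 1$ ($S{\left(m \right)} = \frac{2 m}{2 m} = 2 m \frac{1}{2 m} = 1$)
$S{\left(a{\left(w{\left(-2 \right)} \right)} \right)} \left(-3 - 10\right) = 1 \left(-3 - 10\right) = 1 \left(-13\right) = -13$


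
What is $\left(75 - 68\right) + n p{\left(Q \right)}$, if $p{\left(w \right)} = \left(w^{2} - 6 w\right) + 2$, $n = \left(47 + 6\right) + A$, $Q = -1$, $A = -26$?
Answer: $250$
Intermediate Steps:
$n = 27$ ($n = \left(47 + 6\right) - 26 = 53 - 26 = 27$)
$p{\left(w \right)} = 2 + w^{2} - 6 w$
$\left(75 - 68\right) + n p{\left(Q \right)} = \left(75 - 68\right) + 27 \left(2 + \left(-1\right)^{2} - -6\right) = 7 + 27 \left(2 + 1 + 6\right) = 7 + 27 \cdot 9 = 7 + 243 = 250$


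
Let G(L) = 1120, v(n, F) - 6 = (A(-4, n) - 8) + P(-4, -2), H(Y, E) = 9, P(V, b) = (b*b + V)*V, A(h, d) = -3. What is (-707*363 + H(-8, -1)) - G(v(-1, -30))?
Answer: -257752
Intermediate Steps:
P(V, b) = V*(V + b²) (P(V, b) = (b² + V)*V = (V + b²)*V = V*(V + b²))
v(n, F) = -5 (v(n, F) = 6 + ((-3 - 8) - 4*(-4 + (-2)²)) = 6 + (-11 - 4*(-4 + 4)) = 6 + (-11 - 4*0) = 6 + (-11 + 0) = 6 - 11 = -5)
(-707*363 + H(-8, -1)) - G(v(-1, -30)) = (-707*363 + 9) - 1*1120 = (-256641 + 9) - 1120 = -256632 - 1120 = -257752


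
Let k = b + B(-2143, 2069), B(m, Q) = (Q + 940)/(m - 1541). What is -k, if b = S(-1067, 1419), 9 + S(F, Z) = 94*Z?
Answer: -163785953/1228 ≈ -1.3338e+5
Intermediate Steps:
S(F, Z) = -9 + 94*Z
b = 133377 (b = -9 + 94*1419 = -9 + 133386 = 133377)
B(m, Q) = (940 + Q)/(-1541 + m)
k = 163785953/1228 (k = 133377 + (940 + 2069)/(-1541 - 2143) = 133377 + 3009/(-3684) = 133377 - 1/3684*3009 = 133377 - 1003/1228 = 163785953/1228 ≈ 1.3338e+5)
-k = -1*163785953/1228 = -163785953/1228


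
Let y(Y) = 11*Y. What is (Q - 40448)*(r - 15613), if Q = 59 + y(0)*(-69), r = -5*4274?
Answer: 1493706387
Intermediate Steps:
r = -21370
Q = 59 (Q = 59 + (11*0)*(-69) = 59 + 0*(-69) = 59 + 0 = 59)
(Q - 40448)*(r - 15613) = (59 - 40448)*(-21370 - 15613) = -40389*(-36983) = 1493706387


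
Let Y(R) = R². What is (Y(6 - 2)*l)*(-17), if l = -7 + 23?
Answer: -4352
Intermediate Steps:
l = 16
(Y(6 - 2)*l)*(-17) = ((6 - 2)²*16)*(-17) = (4²*16)*(-17) = (16*16)*(-17) = 256*(-17) = -4352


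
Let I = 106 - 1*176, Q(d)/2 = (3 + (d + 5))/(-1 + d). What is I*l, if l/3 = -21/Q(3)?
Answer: 4410/11 ≈ 400.91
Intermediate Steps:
Q(d) = 2*(8 + d)/(-1 + d) (Q(d) = 2*((3 + (d + 5))/(-1 + d)) = 2*((3 + (5 + d))/(-1 + d)) = 2*((8 + d)/(-1 + d)) = 2*(8 + d)/(-1 + d))
I = -70 (I = 106 - 176 = -70)
l = -63/11 (l = 3*(-21*(-1 + 3)/(2*(8 + 3))) = 3*(-21/(2*11/2)) = 3*(-21/(2*(½)*11)) = 3*(-21/11) = -63/11 ≈ -5.7273)
I*l = -70*(-63/11) = 4410/11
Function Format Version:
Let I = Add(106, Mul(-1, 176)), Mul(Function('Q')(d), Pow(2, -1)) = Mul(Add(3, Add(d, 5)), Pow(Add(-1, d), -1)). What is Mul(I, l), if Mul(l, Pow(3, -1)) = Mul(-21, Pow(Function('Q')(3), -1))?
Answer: Rational(4410, 11) ≈ 400.91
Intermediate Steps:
Function('Q')(d) = Mul(2, Pow(Add(-1, d), -1), Add(8, d)) (Function('Q')(d) = Mul(2, Mul(Add(3, Add(d, 5)), Pow(Add(-1, d), -1))) = Mul(2, Mul(Add(3, Add(5, d)), Pow(Add(-1, d), -1))) = Mul(2, Mul(Add(8, d), Pow(Add(-1, d), -1))) = Mul(2, Mul(Pow(Add(-1, d), -1), Add(8, d))) = Mul(2, Pow(Add(-1, d), -1), Add(8, d)))
I = -70 (I = Add(106, -176) = -70)
l = Rational(-63, 11) (l = Mul(3, Mul(-21, Pow(Mul(2, Pow(Add(-1, 3), -1), Add(8, 3)), -1))) = Mul(3, Mul(-21, Pow(Mul(2, Pow(2, -1), 11), -1))) = Mul(3, Mul(-21, Pow(Mul(2, Rational(1, 2), 11), -1))) = Mul(3, Mul(-21, Pow(11, -1))) = Mul(3, Mul(-21, Rational(1, 11))) = Mul(3, Rational(-21, 11)) = Rational(-63, 11) ≈ -5.7273)
Mul(I, l) = Mul(-70, Rational(-63, 11)) = Rational(4410, 11)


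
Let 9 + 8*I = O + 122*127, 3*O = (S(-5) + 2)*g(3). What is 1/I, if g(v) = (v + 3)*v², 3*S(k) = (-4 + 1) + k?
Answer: 8/15473 ≈ 0.00051703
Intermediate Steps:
S(k) = -1 + k/3 (S(k) = ((-4 + 1) + k)/3 = (-3 + k)/3 = -1 + k/3)
g(v) = v²*(3 + v) (g(v) = (3 + v)*v² = v²*(3 + v))
O = -12 (O = (((-1 + (⅓)*(-5)) + 2)*(3²*(3 + 3)))/3 = (((-1 - 5/3) + 2)*(9*6))/3 = ((-8/3 + 2)*54)/3 = (-⅔*54)/3 = (⅓)*(-36) = -12)
I = 15473/8 (I = -9/8 + (-12 + 122*127)/8 = -9/8 + (-12 + 15494)/8 = -9/8 + (⅛)*15482 = -9/8 + 7741/4 = 15473/8 ≈ 1934.1)
1/I = 1/(15473/8) = 8/15473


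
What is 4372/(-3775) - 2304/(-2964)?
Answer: -355084/932425 ≈ -0.38082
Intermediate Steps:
4372/(-3775) - 2304/(-2964) = 4372*(-1/3775) - 2304*(-1/2964) = -4372/3775 + 192/247 = -355084/932425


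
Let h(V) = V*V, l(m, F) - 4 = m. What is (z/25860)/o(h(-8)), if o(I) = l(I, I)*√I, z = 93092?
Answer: 1369/206880 ≈ 0.0066174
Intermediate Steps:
l(m, F) = 4 + m
h(V) = V²
o(I) = √I*(4 + I) (o(I) = (4 + I)*√I = √I*(4 + I))
(z/25860)/o(h(-8)) = (93092/25860)/((√((-8)²)*(4 + (-8)²))) = (93092*(1/25860))/((√64*(4 + 64))) = 23273/(6465*((8*68))) = (23273/6465)/544 = (23273/6465)*(1/544) = 1369/206880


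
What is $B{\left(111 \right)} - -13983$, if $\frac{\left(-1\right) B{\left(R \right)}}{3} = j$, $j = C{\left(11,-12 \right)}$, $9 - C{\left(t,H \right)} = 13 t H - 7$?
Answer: $8787$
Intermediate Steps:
$C{\left(t,H \right)} = 16 - 13 H t$ ($C{\left(t,H \right)} = 9 - \left(13 t H - 7\right) = 9 - \left(13 H t - 7\right) = 9 - \left(-7 + 13 H t\right) = 16 - 13 H t$)
$j = 1732$ ($j = 16 - \left(-156\right) 11 = 16 + 1716 = 1732$)
$B{\left(R \right)} = -5196$ ($B{\left(R \right)} = \left(-3\right) 1732 = -5196$)
$B{\left(111 \right)} - -13983 = -5196 - -13983 = -5196 + 13983 = 8787$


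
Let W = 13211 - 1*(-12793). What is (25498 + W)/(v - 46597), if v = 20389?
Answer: -25751/13104 ≈ -1.9651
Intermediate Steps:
W = 26004 (W = 13211 + 12793 = 26004)
(25498 + W)/(v - 46597) = (25498 + 26004)/(20389 - 46597) = 51502/(-26208) = 51502*(-1/26208) = -25751/13104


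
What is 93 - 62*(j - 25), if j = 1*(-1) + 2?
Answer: 1581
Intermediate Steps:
j = 1 (j = -1 + 2 = 1)
93 - 62*(j - 25) = 93 - 62*(1 - 25) = 93 - 62*(-24) = 93 + 1488 = 1581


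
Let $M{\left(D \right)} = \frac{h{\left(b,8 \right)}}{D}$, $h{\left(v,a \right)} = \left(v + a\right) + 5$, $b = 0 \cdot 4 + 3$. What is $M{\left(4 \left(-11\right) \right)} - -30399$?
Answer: $\frac{334385}{11} \approx 30399.0$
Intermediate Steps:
$b = 3$ ($b = 0 + 3 = 3$)
$h{\left(v,a \right)} = 5 + a + v$ ($h{\left(v,a \right)} = \left(a + v\right) + 5 = 5 + a + v$)
$M{\left(D \right)} = \frac{16}{D}$ ($M{\left(D \right)} = \frac{5 + 8 + 3}{D} = \frac{16}{D}$)
$M{\left(4 \left(-11\right) \right)} - -30399 = \frac{16}{4 \left(-11\right)} - -30399 = \frac{16}{-44} + 30399 = 16 \left(- \frac{1}{44}\right) + 30399 = - \frac{4}{11} + 30399 = \frac{334385}{11}$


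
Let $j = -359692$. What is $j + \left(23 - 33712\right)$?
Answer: $-393381$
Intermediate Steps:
$j + \left(23 - 33712\right) = -359692 + \left(23 - 33712\right) = -359692 - 33689 = -393381$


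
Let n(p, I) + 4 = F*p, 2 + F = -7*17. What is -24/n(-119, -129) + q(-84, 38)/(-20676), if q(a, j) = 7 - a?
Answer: -1806169/297631020 ≈ -0.0060685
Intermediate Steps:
F = -121 (F = -2 - 7*17 = -2 - 119 = -121)
n(p, I) = -4 - 121*p
-24/n(-119, -129) + q(-84, 38)/(-20676) = -24/(-4 - 121*(-119)) + (7 - 1*(-84))/(-20676) = -24/(-4 + 14399) + (7 + 84)*(-1/20676) = -24/14395 + 91*(-1/20676) = -24*1/14395 - 91/20676 = -24/14395 - 91/20676 = -1806169/297631020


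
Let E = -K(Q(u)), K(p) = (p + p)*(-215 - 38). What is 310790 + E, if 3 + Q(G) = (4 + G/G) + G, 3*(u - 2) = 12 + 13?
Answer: 951092/3 ≈ 3.1703e+5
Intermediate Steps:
u = 31/3 (u = 2 + (12 + 13)/3 = 2 + (⅓)*25 = 2 + 25/3 = 31/3 ≈ 10.333)
Q(G) = 2 + G (Q(G) = -3 + ((4 + G/G) + G) = -3 + ((4 + 1) + G) = -3 + (5 + G) = 2 + G)
K(p) = -506*p (K(p) = (2*p)*(-253) = -506*p)
E = 18722/3 (E = -(-506)*(2 + 31/3) = -(-506)*37/3 = -1*(-18722/3) = 18722/3 ≈ 6240.7)
310790 + E = 310790 + 18722/3 = 951092/3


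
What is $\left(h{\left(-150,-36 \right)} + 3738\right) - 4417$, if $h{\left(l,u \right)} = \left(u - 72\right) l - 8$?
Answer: $15513$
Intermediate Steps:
$h{\left(l,u \right)} = -8 + l \left(-72 + u\right)$ ($h{\left(l,u \right)} = \left(u - 72\right) l - 8 = \left(-72 + u\right) l - 8 = l \left(-72 + u\right) - 8 = -8 + l \left(-72 + u\right)$)
$\left(h{\left(-150,-36 \right)} + 3738\right) - 4417 = \left(\left(-8 - -10800 - -5400\right) + 3738\right) - 4417 = \left(\left(-8 + 10800 + 5400\right) + 3738\right) - 4417 = \left(16192 + 3738\right) - 4417 = 19930 - 4417 = 15513$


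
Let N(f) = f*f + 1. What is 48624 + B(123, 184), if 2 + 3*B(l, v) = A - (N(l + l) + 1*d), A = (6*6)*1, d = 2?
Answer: 85387/3 ≈ 28462.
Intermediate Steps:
N(f) = 1 + f² (N(f) = f² + 1 = 1 + f²)
A = 36 (A = 36*1 = 36)
B(l, v) = 31/3 - 4*l²/3 (B(l, v) = -⅔ + (36 - ((1 + (l + l)²) + 1*2))/3 = -⅔ + (36 - ((1 + (2*l)²) + 2))/3 = -⅔ + (36 - ((1 + 4*l²) + 2))/3 = -⅔ + (36 - (3 + 4*l²))/3 = -⅔ + (36 + (-3 - 4*l²))/3 = -⅔ + (33 - 4*l²)/3 = -⅔ + (11 - 4*l²/3) = 31/3 - 4*l²/3)
48624 + B(123, 184) = 48624 + (31/3 - 4/3*123²) = 48624 + (31/3 - 4/3*15129) = 48624 + (31/3 - 20172) = 48624 - 60485/3 = 85387/3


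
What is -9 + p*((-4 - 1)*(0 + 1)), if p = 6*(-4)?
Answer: 111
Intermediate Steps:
p = -24
-9 + p*((-4 - 1)*(0 + 1)) = -9 - 24*(-4 - 1)*(0 + 1) = -9 - (-120) = -9 - 24*(-5) = -9 + 120 = 111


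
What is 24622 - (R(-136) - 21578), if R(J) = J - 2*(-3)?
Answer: 46330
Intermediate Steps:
R(J) = 6 + J (R(J) = J + 6 = 6 + J)
24622 - (R(-136) - 21578) = 24622 - ((6 - 136) - 21578) = 24622 - (-130 - 21578) = 24622 - 1*(-21708) = 24622 + 21708 = 46330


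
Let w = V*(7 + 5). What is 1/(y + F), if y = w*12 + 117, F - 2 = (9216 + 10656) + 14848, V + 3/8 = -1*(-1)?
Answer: 1/34929 ≈ 2.8629e-5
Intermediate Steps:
V = 5/8 (V = -3/8 - 1*(-1) = -3/8 + 1 = 5/8 ≈ 0.62500)
w = 15/2 (w = 5*(7 + 5)/8 = (5/8)*12 = 15/2 ≈ 7.5000)
F = 34722 (F = 2 + ((9216 + 10656) + 14848) = 2 + (19872 + 14848) = 2 + 34720 = 34722)
y = 207 (y = (15/2)*12 + 117 = 90 + 117 = 207)
1/(y + F) = 1/(207 + 34722) = 1/34929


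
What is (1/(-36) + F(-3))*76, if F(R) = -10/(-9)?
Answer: 247/3 ≈ 82.333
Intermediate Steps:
F(R) = 10/9 (F(R) = -10*(-1/9) = 10/9)
(1/(-36) + F(-3))*76 = (1/(-36) + 10/9)*76 = (-1/36 + 10/9)*76 = (13/12)*76 = 247/3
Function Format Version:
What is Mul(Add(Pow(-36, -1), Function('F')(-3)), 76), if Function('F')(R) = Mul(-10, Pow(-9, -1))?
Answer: Rational(247, 3) ≈ 82.333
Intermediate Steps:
Function('F')(R) = Rational(10, 9) (Function('F')(R) = Mul(-10, Rational(-1, 9)) = Rational(10, 9))
Mul(Add(Pow(-36, -1), Function('F')(-3)), 76) = Mul(Add(Pow(-36, -1), Rational(10, 9)), 76) = Mul(Add(Rational(-1, 36), Rational(10, 9)), 76) = Mul(Rational(13, 12), 76) = Rational(247, 3)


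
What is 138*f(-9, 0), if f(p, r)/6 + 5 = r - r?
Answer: -4140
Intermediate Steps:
f(p, r) = -30 (f(p, r) = -30 + 6*(r - r) = -30 + 6*0 = -30 + 0 = -30)
138*f(-9, 0) = 138*(-30) = -4140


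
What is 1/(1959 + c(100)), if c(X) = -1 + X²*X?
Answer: 1/1001958 ≈ 9.9804e-7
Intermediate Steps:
c(X) = -1 + X³
1/(1959 + c(100)) = 1/(1959 + (-1 + 100³)) = 1/(1959 + (-1 + 1000000)) = 1/(1959 + 999999) = 1/1001958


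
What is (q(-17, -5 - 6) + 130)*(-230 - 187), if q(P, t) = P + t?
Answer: -42534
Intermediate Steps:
(q(-17, -5 - 6) + 130)*(-230 - 187) = ((-17 + (-5 - 6)) + 130)*(-230 - 187) = ((-17 - 11) + 130)*(-417) = (-28 + 130)*(-417) = 102*(-417) = -42534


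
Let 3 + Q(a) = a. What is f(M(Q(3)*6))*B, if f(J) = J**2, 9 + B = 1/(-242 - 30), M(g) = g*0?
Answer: 0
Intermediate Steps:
Q(a) = -3 + a
M(g) = 0
B = -2449/272 (B = -9 + 1/(-242 - 30) = -9 + 1/(-272) = -9 - 1/272 = -2449/272 ≈ -9.0037)
f(M(Q(3)*6))*B = 0**2*(-2449/272) = 0*(-2449/272) = 0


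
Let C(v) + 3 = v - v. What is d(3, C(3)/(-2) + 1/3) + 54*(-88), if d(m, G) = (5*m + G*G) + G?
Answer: -170345/36 ≈ -4731.8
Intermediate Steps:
C(v) = -3 (C(v) = -3 + (v - v) = -3 + 0 = -3)
d(m, G) = G + G**2 + 5*m (d(m, G) = (5*m + G**2) + G = (G**2 + 5*m) + G = G + G**2 + 5*m)
d(3, C(3)/(-2) + 1/3) + 54*(-88) = ((-3/(-2) + 1/3) + (-3/(-2) + 1/3)**2 + 5*3) + 54*(-88) = ((-3*(-1/2) + 1*(1/3)) + (-3*(-1/2) + 1*(1/3))**2 + 15) - 4752 = ((3/2 + 1/3) + (3/2 + 1/3)**2 + 15) - 4752 = (11/6 + (11/6)**2 + 15) - 4752 = (11/6 + 121/36 + 15) - 4752 = 727/36 - 4752 = -170345/36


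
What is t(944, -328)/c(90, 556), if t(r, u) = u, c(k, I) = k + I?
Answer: -164/323 ≈ -0.50774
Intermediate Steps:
c(k, I) = I + k
t(944, -328)/c(90, 556) = -328/(556 + 90) = -328/646 = -328*1/646 = -164/323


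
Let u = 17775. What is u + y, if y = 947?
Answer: 18722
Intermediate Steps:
u + y = 17775 + 947 = 18722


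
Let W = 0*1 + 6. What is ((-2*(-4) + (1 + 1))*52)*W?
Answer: 3120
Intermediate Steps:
W = 6 (W = 0 + 6 = 6)
((-2*(-4) + (1 + 1))*52)*W = ((-2*(-4) + (1 + 1))*52)*6 = ((8 + 2)*52)*6 = (10*52)*6 = 520*6 = 3120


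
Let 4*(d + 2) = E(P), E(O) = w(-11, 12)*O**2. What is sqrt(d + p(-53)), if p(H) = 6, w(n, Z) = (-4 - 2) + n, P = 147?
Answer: I*sqrt(367337)/2 ≈ 303.04*I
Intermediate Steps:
w(n, Z) = -6 + n
E(O) = -17*O**2 (E(O) = (-6 - 11)*O**2 = -17*O**2)
d = -367361/4 (d = -2 + (-17*147**2)/4 = -2 + (-17*21609)/4 = -2 + (1/4)*(-367353) = -2 - 367353/4 = -367361/4 ≈ -91840.)
sqrt(d + p(-53)) = sqrt(-367361/4 + 6) = sqrt(-367337/4) = I*sqrt(367337)/2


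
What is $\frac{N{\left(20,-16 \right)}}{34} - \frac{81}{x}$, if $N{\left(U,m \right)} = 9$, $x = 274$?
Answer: $- \frac{72}{2329} \approx -0.030915$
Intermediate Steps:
$\frac{N{\left(20,-16 \right)}}{34} - \frac{81}{x} = \frac{9}{34} - \frac{81}{274} = - \frac{72}{2329}$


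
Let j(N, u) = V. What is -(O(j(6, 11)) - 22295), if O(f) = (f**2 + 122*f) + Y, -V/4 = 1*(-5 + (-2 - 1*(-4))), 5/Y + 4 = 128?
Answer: 2565183/124 ≈ 20687.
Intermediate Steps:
Y = 5/124 (Y = 5/(-4 + 128) = 5/124 ≈ 0.040323)
V = 12 (V = -4*(-5 + (-2 - 1*(-4))) = -4*(-5 + (-2 + 4)) = -4*(-5 + 2) = -4*(-3) = 12)
j(N, u) = 12
O(f) = 5/124 + f**2 + 122*f (O(f) = (f**2 + 122*f) + 5/124 = 5/124 + f**2 + 122*f)
-(O(j(6, 11)) - 22295) = -((5/124 + 12**2 + 122*12) - 22295) = -((5/124 + 144 + 1464) - 22295) = -(199397/124 - 22295) = -1*(-2565183/124) = 2565183/124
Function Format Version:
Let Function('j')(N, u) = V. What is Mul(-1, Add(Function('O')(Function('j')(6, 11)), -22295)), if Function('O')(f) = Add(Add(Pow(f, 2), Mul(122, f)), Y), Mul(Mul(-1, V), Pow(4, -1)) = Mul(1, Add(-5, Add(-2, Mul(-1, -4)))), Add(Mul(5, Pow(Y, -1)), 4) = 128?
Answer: Rational(2565183, 124) ≈ 20687.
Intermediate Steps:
Y = Rational(5, 124) (Y = Mul(5, Pow(Add(-4, 128), -1)) = Mul(5, Pow(124, -1)) = Mul(5, Rational(1, 124)) = Rational(5, 124) ≈ 0.040323)
V = 12 (V = Mul(-4, Mul(1, Add(-5, Add(-2, Mul(-1, -4))))) = Mul(-4, Mul(1, Add(-5, Add(-2, 4)))) = Mul(-4, Mul(1, Add(-5, 2))) = Mul(-4, Mul(1, -3)) = Mul(-4, -3) = 12)
Function('j')(N, u) = 12
Function('O')(f) = Add(Rational(5, 124), Pow(f, 2), Mul(122, f)) (Function('O')(f) = Add(Add(Pow(f, 2), Mul(122, f)), Rational(5, 124)) = Add(Rational(5, 124), Pow(f, 2), Mul(122, f)))
Mul(-1, Add(Function('O')(Function('j')(6, 11)), -22295)) = Mul(-1, Add(Add(Rational(5, 124), Pow(12, 2), Mul(122, 12)), -22295)) = Mul(-1, Add(Add(Rational(5, 124), 144, 1464), -22295)) = Mul(-1, Add(Rational(199397, 124), -22295)) = Mul(-1, Rational(-2565183, 124)) = Rational(2565183, 124)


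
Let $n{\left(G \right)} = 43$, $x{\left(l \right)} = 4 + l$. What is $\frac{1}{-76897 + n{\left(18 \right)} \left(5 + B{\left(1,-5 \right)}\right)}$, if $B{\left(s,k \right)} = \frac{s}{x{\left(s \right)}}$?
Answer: $- \frac{5}{383367} \approx -1.3042 \cdot 10^{-5}$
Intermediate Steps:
$B{\left(s,k \right)} = \frac{s}{4 + s}$
$\frac{1}{-76897 + n{\left(18 \right)} \left(5 + B{\left(1,-5 \right)}\right)} = \frac{1}{-76897 + 43 \left(5 + 1 \frac{1}{4 + 1}\right)} = \frac{1}{-76897 + 43 \left(5 + 1 \cdot \frac{1}{5}\right)} = \frac{1}{-76897 + 43 \left(5 + \frac{1}{5}\right)} = \frac{1}{-76897 + 43 \cdot \frac{26}{5}} = \frac{1}{-76897 + \frac{1118}{5}} = \frac{1}{- \frac{383367}{5}} = - \frac{5}{383367}$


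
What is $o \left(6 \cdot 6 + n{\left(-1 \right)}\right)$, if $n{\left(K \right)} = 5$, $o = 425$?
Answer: $17425$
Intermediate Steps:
$o \left(6 \cdot 6 + n{\left(-1 \right)}\right) = 425 \left(6 \cdot 6 + 5\right) = 425 \left(36 + 5\right) = 425 \cdot 41 = 17425$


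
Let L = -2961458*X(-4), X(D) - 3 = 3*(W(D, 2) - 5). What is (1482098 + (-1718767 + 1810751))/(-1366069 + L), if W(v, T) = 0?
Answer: 1574082/34171427 ≈ 0.046064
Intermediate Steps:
X(D) = -12 (X(D) = 3 + 3*(0 - 5) = 3 + 3*(-5) = 3 - 15 = -12)
L = 35537496 (L = -2961458*(-12) = 35537496)
(1482098 + (-1718767 + 1810751))/(-1366069 + L) = (1482098 + (-1718767 + 1810751))/(-1366069 + 35537496) = (1482098 + 91984)/34171427 = 1574082*(1/34171427) = 1574082/34171427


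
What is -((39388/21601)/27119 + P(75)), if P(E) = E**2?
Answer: -3295111083763/585797519 ≈ -5625.0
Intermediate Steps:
-((39388/21601)/27119 + P(75)) = -((39388/21601)/27119 + 75**2) = -((39388*(1/21601))*(1/27119) + 5625) = -((39388/21601)*(1/27119) + 5625) = -(39388/585797519 + 5625) = -1*3295111083763/585797519 = -3295111083763/585797519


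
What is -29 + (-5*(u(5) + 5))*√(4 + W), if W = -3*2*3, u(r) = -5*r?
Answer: -29 + 100*I*√14 ≈ -29.0 + 374.17*I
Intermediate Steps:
W = -18 (W = -6*3 = -18)
-29 + (-5*(u(5) + 5))*√(4 + W) = -29 + (-5*(-5*5 + 5))*√(4 - 18) = -29 + (-5*(-25 + 5))*√(-14) = -29 + (-5*(-20))*(I*√14) = -29 + 100*(I*√14) = -29 + 100*I*√14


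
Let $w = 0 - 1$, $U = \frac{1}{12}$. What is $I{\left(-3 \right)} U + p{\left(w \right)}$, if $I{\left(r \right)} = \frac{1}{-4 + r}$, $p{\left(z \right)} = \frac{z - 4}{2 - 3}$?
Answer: $\frac{419}{84} \approx 4.9881$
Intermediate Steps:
$U = \frac{1}{12} \approx 0.083333$
$w = -1$
$p{\left(z \right)} = 4 - z$ ($p{\left(z \right)} = \frac{-4 + z}{-1} = \left(-4 + z\right) \left(-1\right) = 4 - z$)
$I{\left(-3 \right)} U + p{\left(w \right)} = \frac{1}{-4 - 3} \cdot \frac{1}{12} + \left(4 - -1\right) = \frac{1}{-7} \cdot \frac{1}{12} + \left(4 + 1\right) = \left(- \frac{1}{7}\right) \frac{1}{12} + 5 = - \frac{1}{84} + 5 = \frac{419}{84}$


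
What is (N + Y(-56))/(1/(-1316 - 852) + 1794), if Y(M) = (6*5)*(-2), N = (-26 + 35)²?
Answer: 45528/3889391 ≈ 0.011706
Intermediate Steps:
N = 81 (N = 9² = 81)
Y(M) = -60 (Y(M) = 30*(-2) = -60)
(N + Y(-56))/(1/(-1316 - 852) + 1794) = (81 - 60)/(1/(-1316 - 852) + 1794) = 21/(1/(-2168) + 1794) = 21/(-1/2168 + 1794) = 21/(3889391/2168) = 21*(2168/3889391) = 45528/3889391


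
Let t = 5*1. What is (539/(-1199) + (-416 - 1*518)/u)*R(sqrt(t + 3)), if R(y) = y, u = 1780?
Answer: -94513*sqrt(2)/48505 ≈ -2.7556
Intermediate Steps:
t = 5
(539/(-1199) + (-416 - 1*518)/u)*R(sqrt(t + 3)) = (539/(-1199) + (-416 - 1*518)/1780)*sqrt(5 + 3) = (539*(-1/1199) + (-416 - 518)*(1/1780))*sqrt(8) = (-49/109 - 934*1/1780)*(2*sqrt(2)) = (-49/109 - 467/890)*(2*sqrt(2)) = -94513*sqrt(2)/48505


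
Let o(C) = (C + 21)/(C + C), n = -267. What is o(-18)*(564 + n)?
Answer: -99/4 ≈ -24.750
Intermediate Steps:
o(C) = (21 + C)/(2*C) (o(C) = (21 + C)/((2*C)) = (21 + C)*(1/(2*C)) = (21 + C)/(2*C))
o(-18)*(564 + n) = ((½)*(21 - 18)/(-18))*(564 - 267) = ((½)*(-1/18)*3)*297 = -1/12*297 = -99/4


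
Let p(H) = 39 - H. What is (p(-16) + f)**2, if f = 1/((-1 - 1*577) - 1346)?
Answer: 11197660761/3701776 ≈ 3024.9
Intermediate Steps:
f = -1/1924 (f = 1/((-1 - 577) - 1346) = 1/(-578 - 1346) = 1/(-1924) = -1/1924 ≈ -0.00051975)
(p(-16) + f)**2 = ((39 - 1*(-16)) - 1/1924)**2 = ((39 + 16) - 1/1924)**2 = (55 - 1/1924)**2 = (105819/1924)**2 = 11197660761/3701776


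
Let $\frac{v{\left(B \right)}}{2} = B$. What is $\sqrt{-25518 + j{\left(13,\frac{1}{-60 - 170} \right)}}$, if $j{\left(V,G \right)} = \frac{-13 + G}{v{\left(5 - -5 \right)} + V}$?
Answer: $\frac{i \sqrt{163340688610}}{2530} \approx 159.74 i$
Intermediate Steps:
$v{\left(B \right)} = 2 B$
$j{\left(V,G \right)} = \frac{-13 + G}{20 + V}$ ($j{\left(V,G \right)} = \frac{-13 + G}{2 \left(5 - -5\right) + V} = \frac{-13 + G}{2 \left(5 + 5\right) + V} = \frac{-13 + G}{2 \cdot 10 + V} = \frac{-13 + G}{20 + V}$)
$\sqrt{-25518 + j{\left(13,\frac{1}{-60 - 170} \right)}} = \sqrt{-25518 + \frac{-13 + \frac{1}{-60 - 170}}{20 + 13}} = \sqrt{-25518 + \frac{-13 + \frac{1}{-230}}{33}} = \sqrt{-25518 + \frac{-13 - \frac{1}{230}}{33}} = \sqrt{-25518 + \frac{1}{33} \left(- \frac{2991}{230}\right)} = \sqrt{-25518 - \frac{997}{2530}} = \sqrt{- \frac{64561537}{2530}} = \frac{i \sqrt{163340688610}}{2530}$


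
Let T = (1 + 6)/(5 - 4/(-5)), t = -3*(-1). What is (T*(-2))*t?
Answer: -210/29 ≈ -7.2414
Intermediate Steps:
t = 3
T = 35/29 (T = 7/(5 - 4*(-1/5)) = 7/(5 + 4/5) = 7/(29/5) = 7*(5/29) = 35/29 ≈ 1.2069)
(T*(-2))*t = ((35/29)*(-2))*3 = -70/29*3 = -210/29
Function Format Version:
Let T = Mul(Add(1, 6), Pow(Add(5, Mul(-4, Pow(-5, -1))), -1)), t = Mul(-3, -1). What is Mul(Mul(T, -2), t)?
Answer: Rational(-210, 29) ≈ -7.2414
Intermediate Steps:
t = 3
T = Rational(35, 29) (T = Mul(7, Pow(Add(5, Mul(-4, Rational(-1, 5))), -1)) = Mul(7, Pow(Add(5, Rational(4, 5)), -1)) = Mul(7, Pow(Rational(29, 5), -1)) = Mul(7, Rational(5, 29)) = Rational(35, 29) ≈ 1.2069)
Mul(Mul(T, -2), t) = Mul(Mul(Rational(35, 29), -2), 3) = Mul(Rational(-70, 29), 3) = Rational(-210, 29)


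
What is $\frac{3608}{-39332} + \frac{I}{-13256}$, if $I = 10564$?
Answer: $- \frac{28958181}{32586562} \approx -0.88865$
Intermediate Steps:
$\frac{3608}{-39332} + \frac{I}{-13256} = \frac{3608}{-39332} + \frac{10564}{-13256} = 3608 \left(- \frac{1}{39332}\right) + 10564 \left(- \frac{1}{13256}\right) = - \frac{902}{9833} - \frac{2641}{3314} = - \frac{28958181}{32586562}$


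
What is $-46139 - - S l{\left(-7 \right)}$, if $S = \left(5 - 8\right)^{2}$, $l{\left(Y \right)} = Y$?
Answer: $-46202$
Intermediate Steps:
$S = 9$ ($S = \left(-3\right)^{2} = 9$)
$-46139 - - S l{\left(-7 \right)} = -46139 - \left(-1\right) 9 \left(-7\right) = -46139 - \left(-9\right) \left(-7\right) = -46139 - 63 = -46202$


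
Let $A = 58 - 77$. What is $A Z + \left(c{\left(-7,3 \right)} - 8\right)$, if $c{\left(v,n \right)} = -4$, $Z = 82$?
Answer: $-1570$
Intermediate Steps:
$A = -19$
$A Z + \left(c{\left(-7,3 \right)} - 8\right) = \left(-19\right) 82 - 12 = -1558 - 12 = -1570$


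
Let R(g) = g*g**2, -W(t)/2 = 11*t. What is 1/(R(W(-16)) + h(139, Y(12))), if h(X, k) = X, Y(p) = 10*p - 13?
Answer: 1/43614347 ≈ 2.2928e-8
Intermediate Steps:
W(t) = -22*t
Y(p) = -13 + 10*p
R(g) = g**3
1/(R(W(-16)) + h(139, Y(12))) = 1/((-22*(-16))**3 + 139) = 1/(352**3 + 139) = 1/(43614208 + 139) = 1/43614347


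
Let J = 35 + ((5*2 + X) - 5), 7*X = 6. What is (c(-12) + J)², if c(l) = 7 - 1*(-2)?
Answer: 121801/49 ≈ 2485.7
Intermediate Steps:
X = 6/7 (X = (⅐)*6 = 6/7 ≈ 0.85714)
c(l) = 9 (c(l) = 7 + 2 = 9)
J = 286/7 (J = 35 + ((5*2 + 6/7) - 5) = 35 + ((10 + 6/7) - 5) = 35 + (76/7 - 5) = 35 + 41/7 = 286/7 ≈ 40.857)
(c(-12) + J)² = (9 + 286/7)² = (349/7)² = 121801/49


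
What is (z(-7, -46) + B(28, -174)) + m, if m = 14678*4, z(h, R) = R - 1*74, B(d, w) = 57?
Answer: 58649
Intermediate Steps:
z(h, R) = -74 + R (z(h, R) = R - 74 = -74 + R)
m = 58712
(z(-7, -46) + B(28, -174)) + m = ((-74 - 46) + 57) + 58712 = (-120 + 57) + 58712 = -63 + 58712 = 58649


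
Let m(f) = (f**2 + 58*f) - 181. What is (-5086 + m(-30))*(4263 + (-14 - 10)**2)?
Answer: -29551773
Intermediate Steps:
m(f) = -181 + f**2 + 58*f
(-5086 + m(-30))*(4263 + (-14 - 10)**2) = (-5086 + (-181 + (-30)**2 + 58*(-30)))*(4263 + (-14 - 10)**2) = (-5086 + (-181 + 900 - 1740))*(4263 + (-24)**2) = (-5086 - 1021)*(4263 + 576) = -6107*4839 = -29551773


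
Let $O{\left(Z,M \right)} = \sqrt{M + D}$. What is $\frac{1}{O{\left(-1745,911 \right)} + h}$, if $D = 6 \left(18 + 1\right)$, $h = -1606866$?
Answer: $- \frac{1606866}{2582018340931} - \frac{5 \sqrt{41}}{2582018340931} \approx -6.2234 \cdot 10^{-7}$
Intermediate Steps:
$D = 114$ ($D = 6 \cdot 19 = 114$)
$O{\left(Z,M \right)} = \sqrt{114 + M}$ ($O{\left(Z,M \right)} = \sqrt{M + 114} = \sqrt{114 + M}$)
$\frac{1}{O{\left(-1745,911 \right)} + h} = \frac{1}{\sqrt{114 + 911} - 1606866} = \frac{1}{\sqrt{1025} - 1606866} = \frac{1}{5 \sqrt{41} - 1606866} = \frac{1}{-1606866 + 5 \sqrt{41}}$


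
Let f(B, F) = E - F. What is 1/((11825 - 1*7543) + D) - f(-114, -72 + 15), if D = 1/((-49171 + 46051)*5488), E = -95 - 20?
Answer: 4252507633862/73318801919 ≈ 58.000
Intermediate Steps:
E = -115
f(B, F) = -115 - F
D = -1/17122560 (D = (1/5488)/(-3120) = -1/3120*1/5488 = -1/17122560 ≈ -5.8402e-8)
1/((11825 - 1*7543) + D) - f(-114, -72 + 15) = 1/((11825 - 1*7543) - 1/17122560) - (-115 - (-72 + 15)) = 1/((11825 - 7543) - 1/17122560) - (-115 - 1*(-57)) = 1/(4282 - 1/17122560) - (-115 + 57) = 1/(73318801919/17122560) - 1*(-58) = 17122560/73318801919 + 58 = 4252507633862/73318801919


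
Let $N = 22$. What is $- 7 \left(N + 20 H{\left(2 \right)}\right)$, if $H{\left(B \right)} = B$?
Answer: $-434$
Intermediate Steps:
$- 7 \left(N + 20 H{\left(2 \right)}\right) = - 7 \left(22 + 20 \cdot 2\right) = - 7 \left(22 + 40\right) = \left(-7\right) 62 = -434$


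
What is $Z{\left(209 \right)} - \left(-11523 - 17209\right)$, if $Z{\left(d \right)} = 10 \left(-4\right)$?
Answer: $28692$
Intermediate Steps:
$Z{\left(d \right)} = -40$
$Z{\left(209 \right)} - \left(-11523 - 17209\right) = -40 - \left(-11523 - 17209\right) = -40 - -28732 = -40 + 28732 = 28692$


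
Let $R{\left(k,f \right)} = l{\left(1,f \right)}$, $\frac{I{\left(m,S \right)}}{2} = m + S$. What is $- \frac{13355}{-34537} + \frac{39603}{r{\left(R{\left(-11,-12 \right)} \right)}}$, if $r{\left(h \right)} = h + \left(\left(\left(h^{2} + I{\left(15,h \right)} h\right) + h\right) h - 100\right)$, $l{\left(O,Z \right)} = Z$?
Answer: $- \frac{1356657451}{28734784} \approx -47.213$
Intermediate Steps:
$I{\left(m,S \right)} = 2 S + 2 m$ ($I{\left(m,S \right)} = 2 \left(m + S\right) = 2 \left(S + m\right) = 2 S + 2 m$)
$R{\left(k,f \right)} = f$
$r{\left(h \right)} = -100 + h + h \left(h + h^{2} + h \left(30 + 2 h\right)\right)$ ($r{\left(h \right)} = h + \left(\left(\left(h^{2} + \left(2 h + 2 \cdot 15\right) h\right) + h\right) h - 100\right) = h + \left(\left(\left(h^{2} + \left(2 h + 30\right) h\right) + h\right) h - 100\right) = h + \left(\left(\left(h^{2} + \left(30 + 2 h\right) h\right) + h\right) h - 100\right) = h + \left(\left(\left(h^{2} + h \left(30 + 2 h\right)\right) + h\right) h - 100\right) = h + \left(\left(h + h^{2} + h \left(30 + 2 h\right)\right) h - 100\right) = h + \left(h \left(h + h^{2} + h \left(30 + 2 h\right)\right) - 100\right) = h + \left(-100 + h \left(h + h^{2} + h \left(30 + 2 h\right)\right)\right) = -100 + h + h \left(h + h^{2} + h \left(30 + 2 h\right)\right)$)
$- \frac{13355}{-34537} + \frac{39603}{r{\left(R{\left(-11,-12 \right)} \right)}} = - \frac{13355}{-34537} + \frac{39603}{-100 - 12 + 3 \left(-12\right)^{3} + 31 \left(-12\right)^{2}} = \left(-13355\right) \left(- \frac{1}{34537}\right) + \frac{39603}{-100 - 12 + 3 \left(-1728\right) + 31 \cdot 144} = \frac{13355}{34537} + \frac{39603}{-100 - 12 - 5184 + 4464} = \frac{13355}{34537} + \frac{39603}{-832} = \frac{13355}{34537} + 39603 \left(- \frac{1}{832}\right) = \frac{13355}{34537} - \frac{39603}{832} = - \frac{1356657451}{28734784}$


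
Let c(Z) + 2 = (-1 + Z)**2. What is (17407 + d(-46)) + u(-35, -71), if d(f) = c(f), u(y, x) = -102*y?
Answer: 23184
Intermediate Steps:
c(Z) = -2 + (-1 + Z)**2
d(f) = -2 + (-1 + f)**2
(17407 + d(-46)) + u(-35, -71) = (17407 + (-2 + (-1 - 46)**2)) - 102*(-35) = (17407 + (-2 + (-47)**2)) + 3570 = (17407 + (-2 + 2209)) + 3570 = (17407 + 2207) + 3570 = 19614 + 3570 = 23184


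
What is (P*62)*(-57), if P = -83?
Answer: 293322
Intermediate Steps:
(P*62)*(-57) = -83*62*(-57) = -5146*(-57) = 293322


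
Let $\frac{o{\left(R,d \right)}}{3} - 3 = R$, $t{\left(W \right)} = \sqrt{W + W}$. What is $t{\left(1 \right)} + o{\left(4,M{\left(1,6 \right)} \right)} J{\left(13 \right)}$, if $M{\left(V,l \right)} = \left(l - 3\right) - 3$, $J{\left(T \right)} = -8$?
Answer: $-168 + \sqrt{2} \approx -166.59$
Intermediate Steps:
$t{\left(W \right)} = \sqrt{2} \sqrt{W}$ ($t{\left(W \right)} = \sqrt{2 W} = \sqrt{2} \sqrt{W}$)
$M{\left(V,l \right)} = -6 + l$ ($M{\left(V,l \right)} = \left(-3 + l\right) - 3 = -6 + l$)
$o{\left(R,d \right)} = 9 + 3 R$
$t{\left(1 \right)} + o{\left(4,M{\left(1,6 \right)} \right)} J{\left(13 \right)} = \sqrt{2} \sqrt{1} + \left(9 + 3 \cdot 4\right) \left(-8\right) = \sqrt{2} \cdot 1 + \left(9 + 12\right) \left(-8\right) = \sqrt{2} + 21 \left(-8\right) = \sqrt{2} - 168 = -168 + \sqrt{2}$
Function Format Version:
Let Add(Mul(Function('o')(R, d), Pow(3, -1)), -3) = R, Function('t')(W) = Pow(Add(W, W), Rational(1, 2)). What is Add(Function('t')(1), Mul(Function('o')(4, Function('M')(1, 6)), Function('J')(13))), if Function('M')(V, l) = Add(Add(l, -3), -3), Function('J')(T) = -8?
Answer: Add(-168, Pow(2, Rational(1, 2))) ≈ -166.59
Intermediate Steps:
Function('t')(W) = Mul(Pow(2, Rational(1, 2)), Pow(W, Rational(1, 2))) (Function('t')(W) = Pow(Mul(2, W), Rational(1, 2)) = Mul(Pow(2, Rational(1, 2)), Pow(W, Rational(1, 2))))
Function('M')(V, l) = Add(-6, l) (Function('M')(V, l) = Add(Add(-3, l), -3) = Add(-6, l))
Function('o')(R, d) = Add(9, Mul(3, R))
Add(Function('t')(1), Mul(Function('o')(4, Function('M')(1, 6)), Function('J')(13))) = Add(Mul(Pow(2, Rational(1, 2)), Pow(1, Rational(1, 2))), Mul(Add(9, Mul(3, 4)), -8)) = Add(Mul(Pow(2, Rational(1, 2)), 1), Mul(Add(9, 12), -8)) = Add(Pow(2, Rational(1, 2)), Mul(21, -8)) = Add(Pow(2, Rational(1, 2)), -168) = Add(-168, Pow(2, Rational(1, 2)))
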